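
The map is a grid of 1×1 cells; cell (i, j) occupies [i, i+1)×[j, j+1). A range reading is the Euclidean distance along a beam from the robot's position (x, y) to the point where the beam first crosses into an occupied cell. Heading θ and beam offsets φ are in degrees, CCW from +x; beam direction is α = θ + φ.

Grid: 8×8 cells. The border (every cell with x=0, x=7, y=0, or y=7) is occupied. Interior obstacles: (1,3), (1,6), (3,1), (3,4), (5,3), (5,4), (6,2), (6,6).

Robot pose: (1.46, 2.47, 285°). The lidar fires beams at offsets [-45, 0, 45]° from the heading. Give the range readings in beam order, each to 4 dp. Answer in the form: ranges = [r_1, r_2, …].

ranges = [0.9200, 1.5219, 1.7782]

beam 1: φ=-45°, α=240°
  cosα=-0.5000 sinα=-0.8660 | (1,2) | tMaxX 0.9200 tMaxY 0.5427 | tΔX 2.0000 tΔY 1.1547
    t=0.5427 [y] (1,1)
    t=0.9200 [x] (0,1) — stop
  → r_1 = 0.9200
beam 2: φ=0°, α=285°
  cosα=0.2588 sinα=-0.9659 | (1,2) | tMaxX 2.0864 tMaxY 0.4866 | tΔX 3.8637 tΔY 1.0353
    t=0.4866 [y] (1,1)
    t=1.5219 [y] (1,0) — stop
  → r_2 = 1.5219
beam 3: φ=45°, α=330°
  cosα=0.8660 sinα=-0.5000 | (1,2) | tMaxX 0.6235 tMaxY 0.9400 | tΔX 1.1547 tΔY 2.0000
    t=0.6235 [x] (2,2)
    t=0.9400 [y] (2,1)
    t=1.7782 [x] (3,1) — stop
  → r_3 = 1.7782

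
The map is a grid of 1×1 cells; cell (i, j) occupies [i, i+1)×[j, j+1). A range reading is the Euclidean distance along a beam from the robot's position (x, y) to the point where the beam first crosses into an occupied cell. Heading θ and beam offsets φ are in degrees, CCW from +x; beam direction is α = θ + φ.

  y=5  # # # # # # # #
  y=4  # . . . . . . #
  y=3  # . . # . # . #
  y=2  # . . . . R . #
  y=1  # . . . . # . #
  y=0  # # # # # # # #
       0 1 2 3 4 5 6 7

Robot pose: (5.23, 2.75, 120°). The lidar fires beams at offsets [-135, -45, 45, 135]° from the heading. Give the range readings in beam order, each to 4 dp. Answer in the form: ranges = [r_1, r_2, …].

ranges = [1.8324, 0.2588, 1.2734, 0.7765]

beam 1: φ=-135°, α=345°
  cosα=0.9659 sinα=-0.2588 | (5,2) | tMaxX 0.7972 tMaxY 2.8978 | tΔX 1.0353 tΔY 3.8637
    t=0.7972 [x] (6,2)
    t=1.8324 [x] (7,2) — stop
  → r_1 = 1.8324
beam 2: φ=-45°, α=75°
  cosα=0.2588 sinα=0.9659 | (5,2) | tMaxX 2.9751 tMaxY 0.2588 | tΔX 3.8637 tΔY 1.0353
    t=0.2588 [y] (5,3) — stop
  → r_2 = 0.2588
beam 3: φ=45°, α=165°
  cosα=-0.9659 sinα=0.2588 | (5,2) | tMaxX 0.2381 tMaxY 0.9659 | tΔX 1.0353 tΔY 3.8637
    t=0.2381 [x] (4,2)
    t=0.9659 [y] (4,3)
    t=1.2734 [x] (3,3) — stop
  → r_3 = 1.2734
beam 4: φ=135°, α=255°
  cosα=-0.2588 sinα=-0.9659 | (5,2) | tMaxX 0.8887 tMaxY 0.7765 | tΔX 3.8637 tΔY 1.0353
    t=0.7765 [y] (5,1) — stop
  → r_4 = 0.7765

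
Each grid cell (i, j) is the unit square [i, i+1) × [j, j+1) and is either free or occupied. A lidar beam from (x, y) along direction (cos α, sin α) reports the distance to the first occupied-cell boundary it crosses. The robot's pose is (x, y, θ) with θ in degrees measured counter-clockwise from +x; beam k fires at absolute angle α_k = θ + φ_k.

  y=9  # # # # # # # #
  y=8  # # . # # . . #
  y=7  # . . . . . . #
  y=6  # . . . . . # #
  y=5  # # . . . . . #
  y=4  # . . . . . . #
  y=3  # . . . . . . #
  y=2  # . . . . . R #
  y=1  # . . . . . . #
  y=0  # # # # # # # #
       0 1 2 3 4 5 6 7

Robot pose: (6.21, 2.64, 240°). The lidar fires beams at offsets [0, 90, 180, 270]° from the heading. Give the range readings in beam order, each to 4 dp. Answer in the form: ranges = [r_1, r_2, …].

beam 1: φ=0°, α=240°
  cosα=-0.5000 sinα=-0.8660 | (6,2) | tMaxX 0.4200 tMaxY 0.7390 | tΔX 2.0000 tΔY 1.1547
    t=0.4200 [x] (5,2)
    t=0.7390 [y] (5,1)
    t=1.8937 [y] (5,0) — stop
  → r_1 = 1.8937
beam 2: φ=90°, α=330°
  cosα=0.8660 sinα=-0.5000 | (6,2) | tMaxX 0.9122 tMaxY 1.2800 | tΔX 1.1547 tΔY 2.0000
    t=0.9122 [x] (7,2) — stop
  → r_2 = 0.9122
beam 3: φ=180°, α=60°
  cosα=0.5000 sinα=0.8660 | (6,2) | tMaxX 1.5800 tMaxY 0.4157 | tΔX 2.0000 tΔY 1.1547
    t=0.4157 [y] (6,3)
    t=1.5704 [y] (6,4)
    t=1.5800 [x] (7,4) — stop
  → r_3 = 1.5800
beam 4: φ=270°, α=150°
  cosα=-0.8660 sinα=0.5000 | (6,2) | tMaxX 0.2425 tMaxY 0.7200 | tΔX 1.1547 tΔY 2.0000
    t=0.2425 [x] (5,2)
    t=0.7200 [y] (5,3)
    t=1.3972 [x] (4,3)
    t=2.5519 [x] (3,3)
    t=2.7200 [y] (3,4)
    t=3.7066 [x] (2,4)
    t=4.7200 [y] (2,5)
    t=4.8613 [x] (1,5) — stop
  → r_4 = 4.8613

ranges = [1.8937, 0.9122, 1.5800, 4.8613]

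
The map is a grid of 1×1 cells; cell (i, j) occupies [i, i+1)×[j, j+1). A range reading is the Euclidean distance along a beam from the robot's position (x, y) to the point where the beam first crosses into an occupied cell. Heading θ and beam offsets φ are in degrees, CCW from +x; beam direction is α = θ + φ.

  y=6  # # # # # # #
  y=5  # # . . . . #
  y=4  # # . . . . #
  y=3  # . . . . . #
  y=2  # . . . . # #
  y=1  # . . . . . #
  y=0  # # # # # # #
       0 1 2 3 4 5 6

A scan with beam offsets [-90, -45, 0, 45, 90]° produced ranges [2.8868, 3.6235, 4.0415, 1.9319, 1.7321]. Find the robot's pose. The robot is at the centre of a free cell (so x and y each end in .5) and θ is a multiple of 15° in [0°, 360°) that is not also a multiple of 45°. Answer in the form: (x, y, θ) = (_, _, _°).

Enumerate (i+0.5, j+0.5, θ) over the 22 free cells and 16 admissible headings. For each, cast all 5 beams and compare to the given ranges.
  (2.5, 2.5, 285°): beam 1 = 1.5529 ≠ 2.8868 ✗
  (3.5, 5.5, 105°): beam 1 = 1.9319 ≠ 2.8868 ✗
  (1.5, 3.5, 15°): beam 1 = 2.5882 ≠ 2.8868 ✗
  (5.5, 1.5, 120°): beam 1 = 0.5774 ≠ 2.8868 ✗
  …
  (4.5, 4.5, 240°): r_1=2.8868, r_2=3.6235, r_3=4.0415, r_4=1.9319, r_5=1.7321 — all match ✓
Unique over the lattice → pose = (4.5, 4.5, 240°).

(x, y, θ) = (4.5, 4.5, 240°)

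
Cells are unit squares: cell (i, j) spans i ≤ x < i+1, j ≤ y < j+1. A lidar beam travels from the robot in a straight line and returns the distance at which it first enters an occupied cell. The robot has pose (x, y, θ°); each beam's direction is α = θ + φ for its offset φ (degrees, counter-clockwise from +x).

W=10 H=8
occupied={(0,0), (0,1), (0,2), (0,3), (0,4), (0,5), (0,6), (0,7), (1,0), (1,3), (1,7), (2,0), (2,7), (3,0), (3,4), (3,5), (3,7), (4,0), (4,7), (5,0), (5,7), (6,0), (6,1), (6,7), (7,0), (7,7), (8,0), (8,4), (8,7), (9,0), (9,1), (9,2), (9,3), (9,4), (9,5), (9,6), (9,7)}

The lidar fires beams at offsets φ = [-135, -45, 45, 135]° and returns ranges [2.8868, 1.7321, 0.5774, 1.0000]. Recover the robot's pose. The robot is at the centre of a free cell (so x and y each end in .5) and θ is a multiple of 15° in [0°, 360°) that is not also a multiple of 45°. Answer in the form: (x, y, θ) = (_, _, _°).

(x, y, θ) = (2.5, 1.5, 195°)

Candidates: 43 free-cell centres × 16 headings = 688 poses. Raycast each; keep the one whose scan matches to 4 dp.
  (7.5, 2.5, 240°): beam 1 = 4.6587 ≠ 2.8868 ✗
  (5.5, 2.5, 15°): beam 1 = 1.7321 ≠ 2.8868 ✗
  (5.5, 5.5, 195°): beam 1 = 1.7321 ≠ 2.8868 ✗
  …
  (2.5, 1.5, 195°): r_1=2.8868, r_2=1.7321, r_3=0.5774, r_4=1.0000 — all match ✓
No second candidate reproduces the full scan.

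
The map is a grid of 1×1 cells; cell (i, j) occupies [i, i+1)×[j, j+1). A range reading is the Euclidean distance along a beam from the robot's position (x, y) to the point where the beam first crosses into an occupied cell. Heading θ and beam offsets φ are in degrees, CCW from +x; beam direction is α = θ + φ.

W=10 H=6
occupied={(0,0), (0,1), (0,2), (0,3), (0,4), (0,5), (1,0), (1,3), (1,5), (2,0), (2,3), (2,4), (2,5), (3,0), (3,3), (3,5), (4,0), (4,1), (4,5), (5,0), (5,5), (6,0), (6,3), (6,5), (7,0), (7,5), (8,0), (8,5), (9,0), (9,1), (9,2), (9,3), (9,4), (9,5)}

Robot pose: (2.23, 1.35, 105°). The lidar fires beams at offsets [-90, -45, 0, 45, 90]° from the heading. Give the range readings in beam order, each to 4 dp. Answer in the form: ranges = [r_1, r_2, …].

beam 1: φ=-90°, α=15°
  cosα=0.9659 sinα=0.2588 | (2,1) | tMaxX 0.7972 tMaxY 2.5114 | tΔX 1.0353 tΔY 3.8637
    t=0.7972 [x] (3,1)
    t=1.8324 [x] (4,1) — stop
  → r_1 = 1.8324
beam 2: φ=-45°, α=60°
  cosα=0.5000 sinα=0.8660 | (2,1) | tMaxX 1.5400 tMaxY 0.7506 | tΔX 2.0000 tΔY 1.1547
    t=0.7506 [y] (2,2)
    t=1.5400 [x] (3,2)
    t=1.9053 [y] (3,3) — stop
  → r_2 = 1.9053
beam 3: φ=0°, α=105°
  cosα=-0.2588 sinα=0.9659 | (2,1) | tMaxX 0.8887 tMaxY 0.6729 | tΔX 3.8637 tΔY 1.0353
    t=0.6729 [y] (2,2)
    t=0.8887 [x] (1,2)
    t=1.7082 [y] (1,3) — stop
  → r_3 = 1.7082
beam 4: φ=45°, α=150°
  cosα=-0.8660 sinα=0.5000 | (2,1) | tMaxX 0.2656 tMaxY 1.3000 | tΔX 1.1547 tΔY 2.0000
    t=0.2656 [x] (1,1)
    t=1.3000 [y] (1,2)
    t=1.4203 [x] (0,2) — stop
  → r_4 = 1.4203
beam 5: φ=90°, α=195°
  cosα=-0.9659 sinα=-0.2588 | (2,1) | tMaxX 0.2381 tMaxY 1.3523 | tΔX 1.0353 tΔY 3.8637
    t=0.2381 [x] (1,1)
    t=1.2734 [x] (0,1) — stop
  → r_5 = 1.2734

ranges = [1.8324, 1.9053, 1.7082, 1.4203, 1.2734]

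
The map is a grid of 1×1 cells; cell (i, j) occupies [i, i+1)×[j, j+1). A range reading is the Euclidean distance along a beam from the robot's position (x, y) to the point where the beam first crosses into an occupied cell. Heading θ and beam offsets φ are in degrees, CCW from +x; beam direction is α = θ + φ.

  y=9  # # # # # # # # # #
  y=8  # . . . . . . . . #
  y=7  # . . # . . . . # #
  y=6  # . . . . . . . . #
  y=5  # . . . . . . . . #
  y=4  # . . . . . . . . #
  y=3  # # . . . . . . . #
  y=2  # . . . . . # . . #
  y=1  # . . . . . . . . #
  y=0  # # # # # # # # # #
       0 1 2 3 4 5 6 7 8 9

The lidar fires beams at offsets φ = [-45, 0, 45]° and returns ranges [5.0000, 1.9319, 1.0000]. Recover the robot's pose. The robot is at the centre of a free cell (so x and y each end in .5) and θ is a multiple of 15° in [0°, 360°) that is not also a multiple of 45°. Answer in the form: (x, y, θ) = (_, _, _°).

(x, y, θ) = (6.5, 8.5, 345°)

Enumerate (i+0.5, j+0.5, θ) over the 60 free cells and 16 admissible headings. For each, cast all 3 beams and compare to the given ranges.
  (6.5, 8.5, 60°): beam 1 = 1.9319 ≠ 5.0000 ✗
  (3.5, 5.5, 210°): beam 1 = 2.5882 ≠ 5.0000 ✗
  (5.5, 3.5, 300°): beam 1 = 2.5882 ≠ 5.0000 ✗
  …
  (6.5, 8.5, 345°): r_1=5.0000, r_2=1.9319, r_3=1.0000 — all match ✓
Unique over the lattice → pose = (6.5, 8.5, 345°).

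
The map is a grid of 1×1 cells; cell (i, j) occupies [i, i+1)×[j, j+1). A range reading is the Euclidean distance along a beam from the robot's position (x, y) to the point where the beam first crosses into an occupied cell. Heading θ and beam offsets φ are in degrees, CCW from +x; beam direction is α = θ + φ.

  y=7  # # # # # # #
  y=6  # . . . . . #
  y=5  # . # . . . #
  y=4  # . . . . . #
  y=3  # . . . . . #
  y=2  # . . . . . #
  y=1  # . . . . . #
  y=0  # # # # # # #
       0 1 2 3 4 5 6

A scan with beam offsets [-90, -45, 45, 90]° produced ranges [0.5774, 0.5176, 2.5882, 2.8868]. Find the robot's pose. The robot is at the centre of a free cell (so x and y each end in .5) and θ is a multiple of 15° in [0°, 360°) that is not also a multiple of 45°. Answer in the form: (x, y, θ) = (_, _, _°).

Enumerate (i+0.5, j+0.5, θ) over the 29 free cells and 16 admissible headings. For each, cast all 4 beams and compare to the given ranges.
  (3.5, 5.5, 345°): beam 1 = 4.6587 ≠ 0.5774 ✗
  (3.5, 6.5, 285°): beam 1 = 2.5882 ≠ 0.5774 ✗
  (4.5, 5.5, 15°): beam 1 = 4.6587 ≠ 0.5774 ✗
  …
  (5.5, 4.5, 60°): r_1=0.5774, r_2=0.5176, r_3=2.5882, r_4=2.8868 — all match ✓
No second candidate reproduces the full scan.

(x, y, θ) = (5.5, 4.5, 60°)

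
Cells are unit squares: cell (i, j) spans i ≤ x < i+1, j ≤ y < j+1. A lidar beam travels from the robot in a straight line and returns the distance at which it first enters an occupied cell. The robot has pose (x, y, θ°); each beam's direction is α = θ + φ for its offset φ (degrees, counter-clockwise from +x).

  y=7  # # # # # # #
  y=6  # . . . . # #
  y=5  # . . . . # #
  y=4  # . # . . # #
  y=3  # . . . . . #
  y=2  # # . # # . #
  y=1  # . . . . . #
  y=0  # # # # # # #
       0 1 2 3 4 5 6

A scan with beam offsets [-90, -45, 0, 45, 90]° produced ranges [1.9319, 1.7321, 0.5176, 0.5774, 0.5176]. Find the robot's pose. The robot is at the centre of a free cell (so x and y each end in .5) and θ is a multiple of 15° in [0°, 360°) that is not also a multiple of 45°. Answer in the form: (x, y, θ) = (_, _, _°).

(x, y, θ) = (1.5, 1.5, 75°)

Enumerate (i+0.5, j+0.5, θ) over the 23 free cells and 16 admissible headings. For each, cast all 5 beams and compare to the given ranges.
  (2.5, 1.5, 60°): beam 1 = 1.0000 ≠ 1.9319 ✗
  (2.5, 6.5, 285°): beam 1 = 1.5529 ≠ 1.9319 ✗
  (4.5, 6.5, 165°): beam 1 = 0.5176 ≠ 1.9319 ✗
  (2.5, 6.5, 30°): beam 1 = 4.0415 ≠ 1.9319 ✗
  …
  (1.5, 1.5, 75°): r_1=1.9319, r_2=1.7321, r_3=0.5176, r_4=0.5774, r_5=0.5176 — all match ✓
No second candidate reproduces the full scan.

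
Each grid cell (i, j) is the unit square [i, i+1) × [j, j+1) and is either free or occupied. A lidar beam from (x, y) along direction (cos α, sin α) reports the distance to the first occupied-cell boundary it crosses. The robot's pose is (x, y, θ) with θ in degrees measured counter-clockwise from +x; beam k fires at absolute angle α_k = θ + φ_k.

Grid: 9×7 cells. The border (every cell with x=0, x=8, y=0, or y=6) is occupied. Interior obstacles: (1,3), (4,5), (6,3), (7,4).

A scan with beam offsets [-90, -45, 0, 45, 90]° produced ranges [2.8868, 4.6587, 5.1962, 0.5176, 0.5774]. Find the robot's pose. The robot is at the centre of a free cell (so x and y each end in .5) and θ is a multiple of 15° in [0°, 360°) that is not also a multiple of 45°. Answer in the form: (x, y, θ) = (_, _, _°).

(x, y, θ) = (3.5, 5.5, 300°)

Candidates: 31 free-cell centres × 16 headings = 496 poses. Raycast each; keep the one whose scan matches to 4 dp.
  (2.5, 5.5, 15°): beam 1 = 4.6587 ≠ 2.8868 ✗
  (7.5, 1.5, 150°): beam 1 = 1.0000 ≠ 2.8868 ✗
  (6.5, 4.5, 195°): beam 1 = 1.5529 ≠ 2.8868 ✗
  (5.5, 2.5, 285°): beam 1 = 4.6587 ≠ 2.8868 ✗
  …
  (3.5, 5.5, 300°): r_1=2.8868, r_2=4.6587, r_3=5.1962, r_4=0.5176, r_5=0.5774 — all match ✓
Unique over the lattice → pose = (3.5, 5.5, 300°).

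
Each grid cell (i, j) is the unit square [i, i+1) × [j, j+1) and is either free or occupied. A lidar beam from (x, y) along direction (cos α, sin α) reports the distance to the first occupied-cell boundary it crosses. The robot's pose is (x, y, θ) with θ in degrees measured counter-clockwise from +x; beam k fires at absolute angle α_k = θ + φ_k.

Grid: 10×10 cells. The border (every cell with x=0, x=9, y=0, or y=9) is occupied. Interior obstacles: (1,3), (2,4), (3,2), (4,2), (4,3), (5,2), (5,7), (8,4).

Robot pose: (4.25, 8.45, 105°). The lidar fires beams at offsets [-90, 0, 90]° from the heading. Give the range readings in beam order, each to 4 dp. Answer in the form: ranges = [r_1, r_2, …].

ranges = [2.1250, 0.5694, 3.3646]

beam 1: φ=-90°, α=15°
  dir = (cos 15°, sin 15°) = (0.9659, 0.2588); from cell (4,8)
  next x-line at t=0.7765, next y-line at t=2.1250; Δt_x=1.0353, Δt_y=3.8637
    x: enter (5,8) at t=0.7765
    x: enter (6,8) at t=1.8117
    y: enter (6,9) at t=2.1250 ← occupied
  → r_1 = 2.1250
beam 2: φ=0°, α=105°
  dir = (cos 105°, sin 105°) = (-0.2588, 0.9659); from cell (4,8)
  next x-line at t=0.9659, next y-line at t=0.5694; Δt_x=3.8637, Δt_y=1.0353
    y: enter (4,9) at t=0.5694 ← occupied
  → r_2 = 0.5694
beam 3: φ=90°, α=195°
  dir = (cos 195°, sin 195°) = (-0.9659, -0.2588); from cell (4,8)
  next x-line at t=0.2588, next y-line at t=1.7387; Δt_x=1.0353, Δt_y=3.8637
    x: enter (3,8) at t=0.2588
    x: enter (2,8) at t=1.2941
    y: enter (2,7) at t=1.7387
    x: enter (1,7) at t=2.3294
    x: enter (0,7) at t=3.3646 ← occupied
  → r_3 = 3.3646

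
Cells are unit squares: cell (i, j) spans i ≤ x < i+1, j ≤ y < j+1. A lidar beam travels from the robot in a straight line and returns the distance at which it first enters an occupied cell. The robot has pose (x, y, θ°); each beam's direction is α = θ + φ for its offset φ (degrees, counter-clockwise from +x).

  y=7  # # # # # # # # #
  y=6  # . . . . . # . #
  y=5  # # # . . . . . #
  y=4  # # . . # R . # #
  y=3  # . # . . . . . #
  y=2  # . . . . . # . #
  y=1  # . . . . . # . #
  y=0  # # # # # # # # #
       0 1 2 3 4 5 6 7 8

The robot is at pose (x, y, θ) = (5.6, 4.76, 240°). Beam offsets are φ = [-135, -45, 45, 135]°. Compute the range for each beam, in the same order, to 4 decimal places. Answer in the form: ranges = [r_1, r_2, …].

ranges = [2.3190, 0.6212, 1.8221, 2.4847]

beam 1: φ=-135°, α=105°
  dir = (cos 105°, sin 105°) = (-0.2588, 0.9659); from cell (5,4)
  next x-line at t=2.3182, next y-line at t=0.2485; Δt_x=3.8637, Δt_y=1.0353
    y: enter (5,5) at t=0.2485
    y: enter (5,6) at t=1.2837
    x: enter (4,6) at t=2.3182
    y: enter (4,7) at t=2.3190 ← occupied
  → r_1 = 2.3190
beam 2: φ=-45°, α=195°
  dir = (cos 195°, sin 195°) = (-0.9659, -0.2588); from cell (5,4)
  next x-line at t=0.6212, next y-line at t=2.9364; Δt_x=1.0353, Δt_y=3.8637
    x: enter (4,4) at t=0.6212 ← occupied
  → r_2 = 0.6212
beam 3: φ=45°, α=285°
  dir = (cos 285°, sin 285°) = (0.2588, -0.9659); from cell (5,4)
  next x-line at t=1.5455, next y-line at t=0.7868; Δt_x=3.8637, Δt_y=1.0353
    y: enter (5,3) at t=0.7868
    x: enter (6,3) at t=1.5455
    y: enter (6,2) at t=1.8221 ← occupied
  → r_3 = 1.8221
beam 4: φ=135°, α=15°
  dir = (cos 15°, sin 15°) = (0.9659, 0.2588); from cell (5,4)
  next x-line at t=0.4141, next y-line at t=0.9273; Δt_x=1.0353, Δt_y=3.8637
    x: enter (6,4) at t=0.4141
    y: enter (6,5) at t=0.9273
    x: enter (7,5) at t=1.4494
    x: enter (8,5) at t=2.4847 ← occupied
  → r_4 = 2.4847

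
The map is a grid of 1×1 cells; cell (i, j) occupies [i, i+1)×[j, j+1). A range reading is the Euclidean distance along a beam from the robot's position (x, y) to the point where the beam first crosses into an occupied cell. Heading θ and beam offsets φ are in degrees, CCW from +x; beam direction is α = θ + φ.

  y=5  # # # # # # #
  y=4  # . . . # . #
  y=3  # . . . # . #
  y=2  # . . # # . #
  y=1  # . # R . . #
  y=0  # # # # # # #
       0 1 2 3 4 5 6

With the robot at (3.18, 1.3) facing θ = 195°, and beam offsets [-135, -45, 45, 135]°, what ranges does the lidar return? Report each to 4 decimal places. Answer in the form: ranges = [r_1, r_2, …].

ranges = [0.8083, 0.2078, 0.3464, 0.6000]

beam 1: φ=-135°, α=60°
  dir = (cos 60°, sin 60°) = (0.5000, 0.8660); from cell (3,1)
  next x-line at t=1.6400, next y-line at t=0.8083; Δt_x=2.0000, Δt_y=1.1547
    y: enter (3,2) at t=0.8083 ← occupied
  → r_1 = 0.8083
beam 2: φ=-45°, α=150°
  dir = (cos 150°, sin 150°) = (-0.8660, 0.5000); from cell (3,1)
  next x-line at t=0.2078, next y-line at t=1.4000; Δt_x=1.1547, Δt_y=2.0000
    x: enter (2,1) at t=0.2078 ← occupied
  → r_2 = 0.2078
beam 3: φ=45°, α=240°
  dir = (cos 240°, sin 240°) = (-0.5000, -0.8660); from cell (3,1)
  next x-line at t=0.3600, next y-line at t=0.3464; Δt_x=2.0000, Δt_y=1.1547
    y: enter (3,0) at t=0.3464 ← occupied
  → r_3 = 0.3464
beam 4: φ=135°, α=330°
  dir = (cos 330°, sin 330°) = (0.8660, -0.5000); from cell (3,1)
  next x-line at t=0.9469, next y-line at t=0.6000; Δt_x=1.1547, Δt_y=2.0000
    y: enter (3,0) at t=0.6000 ← occupied
  → r_4 = 0.6000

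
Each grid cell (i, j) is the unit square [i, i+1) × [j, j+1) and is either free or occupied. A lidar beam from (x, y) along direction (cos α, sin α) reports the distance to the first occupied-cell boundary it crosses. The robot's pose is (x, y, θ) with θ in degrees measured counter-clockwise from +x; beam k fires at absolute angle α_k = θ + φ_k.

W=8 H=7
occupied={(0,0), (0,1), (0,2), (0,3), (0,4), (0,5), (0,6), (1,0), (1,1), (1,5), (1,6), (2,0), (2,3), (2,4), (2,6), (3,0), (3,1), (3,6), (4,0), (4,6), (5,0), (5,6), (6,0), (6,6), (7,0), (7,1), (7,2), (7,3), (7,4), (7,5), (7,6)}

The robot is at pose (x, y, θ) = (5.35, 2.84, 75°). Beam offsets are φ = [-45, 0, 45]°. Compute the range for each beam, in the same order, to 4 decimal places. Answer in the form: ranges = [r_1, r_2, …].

ranges = [1.9053, 3.2715, 3.6489]

beam 1: φ=-45°, α=30°
  cosα=0.8660 sinα=0.5000 | (5,2) | tMaxX 0.7506 tMaxY 0.3200 | tΔX 1.1547 tΔY 2.0000
    t=0.3200 [y] (5,3)
    t=0.7506 [x] (6,3)
    t=1.9053 [x] (7,3) — stop
  → r_1 = 1.9053
beam 2: φ=0°, α=75°
  cosα=0.2588 sinα=0.9659 | (5,2) | tMaxX 2.5114 tMaxY 0.1656 | tΔX 3.8637 tΔY 1.0353
    t=0.1656 [y] (5,3)
    t=1.2009 [y] (5,4)
    t=2.2362 [y] (5,5)
    t=2.5114 [x] (6,5)
    t=3.2715 [y] (6,6) — stop
  → r_2 = 3.2715
beam 3: φ=45°, α=120°
  cosα=-0.5000 sinα=0.8660 | (5,2) | tMaxX 0.7000 tMaxY 0.1848 | tΔX 2.0000 tΔY 1.1547
    t=0.1848 [y] (5,3)
    t=0.7000 [x] (4,3)
    t=1.3395 [y] (4,4)
    t=2.4942 [y] (4,5)
    t=2.7000 [x] (3,5)
    t=3.6489 [y] (3,6) — stop
  → r_3 = 3.6489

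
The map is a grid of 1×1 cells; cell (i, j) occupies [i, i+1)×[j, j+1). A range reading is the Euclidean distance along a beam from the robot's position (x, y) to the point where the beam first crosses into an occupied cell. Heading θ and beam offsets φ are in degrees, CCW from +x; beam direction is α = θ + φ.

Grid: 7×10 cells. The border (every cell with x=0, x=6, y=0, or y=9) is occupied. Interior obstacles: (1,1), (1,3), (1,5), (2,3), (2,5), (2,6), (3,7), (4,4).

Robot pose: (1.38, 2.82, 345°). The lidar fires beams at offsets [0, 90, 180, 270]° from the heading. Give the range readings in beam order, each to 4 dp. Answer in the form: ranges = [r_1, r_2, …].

beam 1: φ=0°, α=345°
  cosα=0.9659 sinα=-0.2588 | (1,2) | tMaxX 0.6419 tMaxY 3.1682 | tΔX 1.0353 tΔY 3.8637
    t=0.6419 [x] (2,2)
    t=1.6771 [x] (3,2)
    t=2.7124 [x] (4,2)
    t=3.1682 [y] (4,1)
    t=3.7477 [x] (5,1)
    t=4.7830 [x] (6,1) — stop
  → r_1 = 4.7830
beam 2: φ=90°, α=75°
  cosα=0.2588 sinα=0.9659 | (1,2) | tMaxX 2.3955 tMaxY 0.1863 | tΔX 3.8637 tΔY 1.0353
    t=0.1863 [y] (1,3) — stop
  → r_2 = 0.1863
beam 3: φ=180°, α=165°
  cosα=-0.9659 sinα=0.2588 | (1,2) | tMaxX 0.3934 tMaxY 0.6955 | tΔX 1.0353 tΔY 3.8637
    t=0.3934 [x] (0,2) — stop
  → r_3 = 0.3934
beam 4: φ=270°, α=255°
  cosα=-0.2588 sinα=-0.9659 | (1,2) | tMaxX 1.4682 tMaxY 0.8489 | tΔX 3.8637 tΔY 1.0353
    t=0.8489 [y] (1,1) — stop
  → r_4 = 0.8489

ranges = [4.7830, 0.1863, 0.3934, 0.8489]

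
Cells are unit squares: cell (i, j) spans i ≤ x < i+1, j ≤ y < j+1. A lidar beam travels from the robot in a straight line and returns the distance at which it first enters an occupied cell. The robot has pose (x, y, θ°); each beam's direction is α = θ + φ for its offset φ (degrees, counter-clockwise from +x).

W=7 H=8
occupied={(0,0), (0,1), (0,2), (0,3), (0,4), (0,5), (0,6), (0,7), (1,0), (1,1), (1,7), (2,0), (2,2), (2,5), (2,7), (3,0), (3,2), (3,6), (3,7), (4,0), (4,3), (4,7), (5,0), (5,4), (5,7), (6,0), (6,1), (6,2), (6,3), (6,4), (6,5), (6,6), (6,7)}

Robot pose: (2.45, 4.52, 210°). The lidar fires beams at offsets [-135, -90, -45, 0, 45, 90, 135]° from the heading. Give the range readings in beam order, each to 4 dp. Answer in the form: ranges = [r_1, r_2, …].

ranges = [0.4969, 0.5543, 1.5012, 1.6743, 1.5736, 1.7551, 2.0091]

beam 1: φ=-135°, α=75°
  d=(0.2588,0.9659)  start (2,4)  tX=2.1250 tY=0.4969  stride 1/|dx|=3.8637 1/|dy|=1.0353
    cross y-line → (2,5), t=0.4969 (wall)
  → r_1 = 0.4969
beam 2: φ=-90°, α=120°
  d=(-0.5000,0.8660)  start (2,4)  tX=0.9000 tY=0.5543  stride 1/|dx|=2.0000 1/|dy|=1.1547
    cross y-line → (2,5), t=0.5543 (wall)
  → r_2 = 0.5543
beam 3: φ=-45°, α=165°
  d=(-0.9659,0.2588)  start (2,4)  tX=0.4659 tY=1.8546  stride 1/|dx|=1.0353 1/|dy|=3.8637
    cross x-line → (1,4), t=0.4659
    cross x-line → (0,4), t=1.5012 (wall)
  → r_3 = 1.5012
beam 4: φ=0°, α=210°
  d=(-0.8660,-0.5000)  start (2,4)  tX=0.5196 tY=1.0400  stride 1/|dx|=1.1547 1/|dy|=2.0000
    cross x-line → (1,4), t=0.5196
    cross y-line → (1,3), t=1.0400
    cross x-line → (0,3), t=1.6743 (wall)
  → r_4 = 1.6743
beam 5: φ=45°, α=255°
  d=(-0.2588,-0.9659)  start (2,4)  tX=1.7387 tY=0.5383  stride 1/|dx|=3.8637 1/|dy|=1.0353
    cross y-line → (2,3), t=0.5383
    cross y-line → (2,2), t=1.5736 (wall)
  → r_5 = 1.5736
beam 6: φ=90°, α=300°
  d=(0.5000,-0.8660)  start (2,4)  tX=1.1000 tY=0.6004  stride 1/|dx|=2.0000 1/|dy|=1.1547
    cross y-line → (2,3), t=0.6004
    cross x-line → (3,3), t=1.1000
    cross y-line → (3,2), t=1.7551 (wall)
  → r_6 = 1.7551
beam 7: φ=135°, α=345°
  d=(0.9659,-0.2588)  start (2,4)  tX=0.5694 tY=2.0091  stride 1/|dx|=1.0353 1/|dy|=3.8637
    cross x-line → (3,4), t=0.5694
    cross x-line → (4,4), t=1.6047
    cross y-line → (4,3), t=2.0091 (wall)
  → r_7 = 2.0091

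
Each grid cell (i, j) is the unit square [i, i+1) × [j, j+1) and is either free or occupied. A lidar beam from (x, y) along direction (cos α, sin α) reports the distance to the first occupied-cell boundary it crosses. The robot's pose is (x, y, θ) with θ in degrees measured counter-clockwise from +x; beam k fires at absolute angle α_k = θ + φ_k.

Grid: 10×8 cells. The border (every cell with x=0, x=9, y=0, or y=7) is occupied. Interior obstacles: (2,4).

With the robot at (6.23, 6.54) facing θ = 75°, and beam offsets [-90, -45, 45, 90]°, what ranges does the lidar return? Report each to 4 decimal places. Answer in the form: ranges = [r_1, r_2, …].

ranges = [2.8677, 0.9200, 0.5312, 1.7773]

beam 1: φ=-90°, α=345°
  dir = (cos 345°, sin 345°) = (0.9659, -0.2588); from cell (6,6)
  next x-line at t=0.7972, next y-line at t=2.0864; Δt_x=1.0353, Δt_y=3.8637
    x: enter (7,6) at t=0.7972
    x: enter (8,6) at t=1.8324
    y: enter (8,5) at t=2.0864
    x: enter (9,5) at t=2.8677 ← occupied
  → r_1 = 2.8677
beam 2: φ=-45°, α=30°
  dir = (cos 30°, sin 30°) = (0.8660, 0.5000); from cell (6,6)
  next x-line at t=0.8891, next y-line at t=0.9200; Δt_x=1.1547, Δt_y=2.0000
    x: enter (7,6) at t=0.8891
    y: enter (7,7) at t=0.9200 ← occupied
  → r_2 = 0.9200
beam 3: φ=45°, α=120°
  dir = (cos 120°, sin 120°) = (-0.5000, 0.8660); from cell (6,6)
  next x-line at t=0.4600, next y-line at t=0.5312; Δt_x=2.0000, Δt_y=1.1547
    x: enter (5,6) at t=0.4600
    y: enter (5,7) at t=0.5312 ← occupied
  → r_3 = 0.5312
beam 4: φ=90°, α=165°
  dir = (cos 165°, sin 165°) = (-0.9659, 0.2588); from cell (6,6)
  next x-line at t=0.2381, next y-line at t=1.7773; Δt_x=1.0353, Δt_y=3.8637
    x: enter (5,6) at t=0.2381
    x: enter (4,6) at t=1.2734
    y: enter (4,7) at t=1.7773 ← occupied
  → r_4 = 1.7773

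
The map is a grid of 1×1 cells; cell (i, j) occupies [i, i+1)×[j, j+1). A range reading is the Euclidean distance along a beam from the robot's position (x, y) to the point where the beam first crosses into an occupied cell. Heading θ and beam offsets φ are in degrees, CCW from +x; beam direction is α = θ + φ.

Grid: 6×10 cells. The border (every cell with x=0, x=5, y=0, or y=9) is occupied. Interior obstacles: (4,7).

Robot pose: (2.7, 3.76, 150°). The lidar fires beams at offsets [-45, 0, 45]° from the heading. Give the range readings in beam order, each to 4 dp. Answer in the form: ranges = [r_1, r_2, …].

ranges = [5.4248, 1.9630, 1.7600]

beam 1: φ=-45°, α=105°
  dir = (cos 105°, sin 105°) = (-0.2588, 0.9659); from cell (2,3)
  next x-line at t=2.7046, next y-line at t=0.2485; Δt_x=3.8637, Δt_y=1.0353
    y: enter (2,4) at t=0.2485
    y: enter (2,5) at t=1.2837
    y: enter (2,6) at t=2.3190
    x: enter (1,6) at t=2.7046
    y: enter (1,7) at t=3.3543
    y: enter (1,8) at t=4.3896
    y: enter (1,9) at t=5.4248 ← occupied
  → r_1 = 5.4248
beam 2: φ=0°, α=150°
  dir = (cos 150°, sin 150°) = (-0.8660, 0.5000); from cell (2,3)
  next x-line at t=0.8083, next y-line at t=0.4800; Δt_x=1.1547, Δt_y=2.0000
    y: enter (2,4) at t=0.4800
    x: enter (1,4) at t=0.8083
    x: enter (0,4) at t=1.9630 ← occupied
  → r_2 = 1.9630
beam 3: φ=45°, α=195°
  dir = (cos 195°, sin 195°) = (-0.9659, -0.2588); from cell (2,3)
  next x-line at t=0.7247, next y-line at t=2.9364; Δt_x=1.0353, Δt_y=3.8637
    x: enter (1,3) at t=0.7247
    x: enter (0,3) at t=1.7600 ← occupied
  → r_3 = 1.7600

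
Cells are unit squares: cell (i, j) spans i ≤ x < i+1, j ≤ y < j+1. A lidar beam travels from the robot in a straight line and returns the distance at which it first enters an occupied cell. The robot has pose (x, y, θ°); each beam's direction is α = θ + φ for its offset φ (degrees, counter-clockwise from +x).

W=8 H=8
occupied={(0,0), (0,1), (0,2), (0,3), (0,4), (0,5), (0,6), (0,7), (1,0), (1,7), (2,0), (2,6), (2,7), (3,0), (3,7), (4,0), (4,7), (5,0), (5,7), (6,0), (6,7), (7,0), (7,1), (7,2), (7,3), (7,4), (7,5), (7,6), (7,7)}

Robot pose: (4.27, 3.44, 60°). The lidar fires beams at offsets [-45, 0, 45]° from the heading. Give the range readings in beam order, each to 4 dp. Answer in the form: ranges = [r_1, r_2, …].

beam 1: φ=-45°, α=15°
  dir = (cos 15°, sin 15°) = (0.9659, 0.2588); from cell (4,3)
  next x-line at t=0.7558, next y-line at t=2.1637; Δt_x=1.0353, Δt_y=3.8637
    x: enter (5,3) at t=0.7558
    x: enter (6,3) at t=1.7910
    y: enter (6,4) at t=2.1637
    x: enter (7,4) at t=2.8263 ← occupied
  → r_1 = 2.8263
beam 2: φ=0°, α=60°
  dir = (cos 60°, sin 60°) = (0.5000, 0.8660); from cell (4,3)
  next x-line at t=1.4600, next y-line at t=0.6466; Δt_x=2.0000, Δt_y=1.1547
    y: enter (4,4) at t=0.6466
    x: enter (5,4) at t=1.4600
    y: enter (5,5) at t=1.8013
    y: enter (5,6) at t=2.9560
    x: enter (6,6) at t=3.4600
    y: enter (6,7) at t=4.1107 ← occupied
  → r_2 = 4.1107
beam 3: φ=45°, α=105°
  dir = (cos 105°, sin 105°) = (-0.2588, 0.9659); from cell (4,3)
  next x-line at t=1.0432, next y-line at t=0.5798; Δt_x=3.8637, Δt_y=1.0353
    y: enter (4,4) at t=0.5798
    x: enter (3,4) at t=1.0432
    y: enter (3,5) at t=1.6150
    y: enter (3,6) at t=2.6503
    y: enter (3,7) at t=3.6856 ← occupied
  → r_3 = 3.6856

ranges = [2.8263, 4.1107, 3.6856]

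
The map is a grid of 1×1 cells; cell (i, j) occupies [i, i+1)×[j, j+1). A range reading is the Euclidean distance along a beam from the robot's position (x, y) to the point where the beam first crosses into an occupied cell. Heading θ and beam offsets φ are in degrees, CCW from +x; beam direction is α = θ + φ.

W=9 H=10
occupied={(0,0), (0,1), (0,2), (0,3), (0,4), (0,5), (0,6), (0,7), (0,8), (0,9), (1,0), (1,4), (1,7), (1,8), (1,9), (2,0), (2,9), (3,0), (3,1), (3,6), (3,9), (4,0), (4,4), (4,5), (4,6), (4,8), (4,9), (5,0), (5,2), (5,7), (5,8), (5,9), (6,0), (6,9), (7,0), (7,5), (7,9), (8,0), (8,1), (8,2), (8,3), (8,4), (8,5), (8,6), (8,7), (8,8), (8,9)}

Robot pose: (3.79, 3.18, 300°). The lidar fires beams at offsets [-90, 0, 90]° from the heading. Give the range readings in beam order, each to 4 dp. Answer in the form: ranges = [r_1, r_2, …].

ranges = [3.2216, 2.5172, 3.7066]

beam 1: φ=-90°, α=210°
  dir = (cos 210°, sin 210°) = (-0.8660, -0.5000); from cell (3,3)
  next x-line at t=0.9122, next y-line at t=0.3600; Δt_x=1.1547, Δt_y=2.0000
    y: enter (3,2) at t=0.3600
    x: enter (2,2) at t=0.9122
    x: enter (1,2) at t=2.0669
    y: enter (1,1) at t=2.3600
    x: enter (0,1) at t=3.2216 ← occupied
  → r_1 = 3.2216
beam 2: φ=0°, α=300°
  dir = (cos 300°, sin 300°) = (0.5000, -0.8660); from cell (3,3)
  next x-line at t=0.4200, next y-line at t=0.2078; Δt_x=2.0000, Δt_y=1.1547
    y: enter (3,2) at t=0.2078
    x: enter (4,2) at t=0.4200
    y: enter (4,1) at t=1.3625
    x: enter (5,1) at t=2.4200
    y: enter (5,0) at t=2.5172 ← occupied
  → r_2 = 2.5172
beam 3: φ=90°, α=30°
  dir = (cos 30°, sin 30°) = (0.8660, 0.5000); from cell (3,3)
  next x-line at t=0.2425, next y-line at t=1.6400; Δt_x=1.1547, Δt_y=2.0000
    x: enter (4,3) at t=0.2425
    x: enter (5,3) at t=1.3972
    y: enter (5,4) at t=1.6400
    x: enter (6,4) at t=2.5519
    y: enter (6,5) at t=3.6400
    x: enter (7,5) at t=3.7066 ← occupied
  → r_3 = 3.7066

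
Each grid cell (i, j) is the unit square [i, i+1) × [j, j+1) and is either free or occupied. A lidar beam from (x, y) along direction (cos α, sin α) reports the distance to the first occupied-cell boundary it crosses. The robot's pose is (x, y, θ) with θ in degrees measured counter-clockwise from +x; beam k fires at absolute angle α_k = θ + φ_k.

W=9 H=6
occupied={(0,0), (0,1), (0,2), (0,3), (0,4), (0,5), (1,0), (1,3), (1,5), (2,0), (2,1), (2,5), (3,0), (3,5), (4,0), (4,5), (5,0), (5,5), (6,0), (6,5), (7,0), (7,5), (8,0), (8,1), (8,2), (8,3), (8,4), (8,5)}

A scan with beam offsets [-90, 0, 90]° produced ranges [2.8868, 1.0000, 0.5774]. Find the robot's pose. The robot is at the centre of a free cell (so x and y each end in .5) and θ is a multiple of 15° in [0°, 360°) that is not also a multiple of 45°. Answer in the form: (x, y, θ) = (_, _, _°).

(x, y, θ) = (2.5, 2.5, 150°)

The pose lattice has 26·16 = 416 candidates. Test each by forward raycasting.
  (4.5, 1.5, 165°): beam 1 = 3.6235 ≠ 2.8868 ✗
  (6.5, 3.5, 165°): beam 1 = 1.5529 ≠ 2.8868 ✗
  (6.5, 4.5, 150°): beam 1 = 0.5774 ≠ 2.8868 ✗
  (6.5, 1.5, 300°): beam 1 = 1.0000 ≠ 2.8868 ✗
  (6.5, 4.5, 60°): beam 1 = 1.7321 ≠ 2.8868 ✗
  …
  (2.5, 2.5, 150°): r_1=2.8868, r_2=1.0000, r_3=0.5774 — all match ✓
Only this pose fits every beam.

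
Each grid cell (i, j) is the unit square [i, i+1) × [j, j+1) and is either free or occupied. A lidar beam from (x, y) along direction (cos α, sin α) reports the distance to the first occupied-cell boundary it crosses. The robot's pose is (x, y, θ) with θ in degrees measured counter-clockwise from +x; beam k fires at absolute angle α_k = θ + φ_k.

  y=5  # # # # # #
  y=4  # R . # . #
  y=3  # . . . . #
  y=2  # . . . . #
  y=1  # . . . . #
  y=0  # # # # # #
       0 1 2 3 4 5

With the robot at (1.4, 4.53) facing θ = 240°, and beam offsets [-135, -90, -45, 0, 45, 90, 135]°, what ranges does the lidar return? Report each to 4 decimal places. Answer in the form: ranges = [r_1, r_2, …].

beam 1: φ=-135°, α=105°
  direction (-0.2588, 0.9659); cell (1,4); t to first gridline: x 1.5455, y 0.4866 (then +3.8637 / +1.0353)
    (1,5) via y @ 0.4866  # hit
  → r_1 = 0.4866
beam 2: φ=-90°, α=150°
  direction (-0.8660, 0.5000); cell (1,4); t to first gridline: x 0.4619, y 0.9400 (then +1.1547 / +2.0000)
    (0,4) via x @ 0.4619  # hit
  → r_2 = 0.4619
beam 3: φ=-45°, α=195°
  direction (-0.9659, -0.2588); cell (1,4); t to first gridline: x 0.4141, y 2.0478 (then +1.0353 / +3.8637)
    (0,4) via x @ 0.4141  # hit
  → r_3 = 0.4141
beam 4: φ=0°, α=240°
  direction (-0.5000, -0.8660); cell (1,4); t to first gridline: x 0.8000, y 0.6120 (then +2.0000 / +1.1547)
    (1,3) via y @ 0.6120
    (0,3) via x @ 0.8000  # hit
  → r_4 = 0.8000
beam 5: φ=45°, α=285°
  direction (0.2588, -0.9659); cell (1,4); t to first gridline: x 2.3182, y 0.5487 (then +3.8637 / +1.0353)
    (1,3) via y @ 0.5487
    (1,2) via y @ 1.5840
    (2,2) via x @ 2.3182
    (2,1) via y @ 2.6192
    (2,0) via y @ 3.6545  # hit
  → r_5 = 3.6545
beam 6: φ=90°, α=330°
  direction (0.8660, -0.5000); cell (1,4); t to first gridline: x 0.6928, y 1.0600 (then +1.1547 / +2.0000)
    (2,4) via x @ 0.6928
    (2,3) via y @ 1.0600
    (3,3) via x @ 1.8475
    (4,3) via x @ 3.0022
    (4,2) via y @ 3.0600
    (5,2) via x @ 4.1569  # hit
  → r_6 = 4.1569
beam 7: φ=135°, α=15°
  direction (0.9659, 0.2588); cell (1,4); t to first gridline: x 0.6212, y 1.8159 (then +1.0353 / +3.8637)
    (2,4) via x @ 0.6212
    (3,4) via x @ 1.6564  # hit
  → r_7 = 1.6564

ranges = [0.4866, 0.4619, 0.4141, 0.8000, 3.6545, 4.1569, 1.6564]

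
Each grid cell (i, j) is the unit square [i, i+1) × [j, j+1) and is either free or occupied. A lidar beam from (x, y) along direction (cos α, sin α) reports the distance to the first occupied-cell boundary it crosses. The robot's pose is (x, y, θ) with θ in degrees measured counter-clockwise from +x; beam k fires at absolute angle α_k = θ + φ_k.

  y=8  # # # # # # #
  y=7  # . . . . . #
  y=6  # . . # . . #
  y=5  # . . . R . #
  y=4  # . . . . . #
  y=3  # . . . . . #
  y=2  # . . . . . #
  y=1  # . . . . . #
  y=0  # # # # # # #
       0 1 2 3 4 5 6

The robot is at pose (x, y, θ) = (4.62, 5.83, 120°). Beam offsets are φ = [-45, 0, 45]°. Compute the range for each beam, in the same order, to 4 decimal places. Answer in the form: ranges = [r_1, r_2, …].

ranges = [2.2465, 1.2400, 0.6568]

beam 1: φ=-45°, α=75°
  dir = (cos 75°, sin 75°) = (0.2588, 0.9659); from cell (4,5)
  next x-line at t=1.4682, next y-line at t=0.1760; Δt_x=3.8637, Δt_y=1.0353
    y: enter (4,6) at t=0.1760
    y: enter (4,7) at t=1.2113
    x: enter (5,7) at t=1.4682
    y: enter (5,8) at t=2.2465 ← occupied
  → r_1 = 2.2465
beam 2: φ=0°, α=120°
  dir = (cos 120°, sin 120°) = (-0.5000, 0.8660); from cell (4,5)
  next x-line at t=1.2400, next y-line at t=0.1963; Δt_x=2.0000, Δt_y=1.1547
    y: enter (4,6) at t=0.1963
    x: enter (3,6) at t=1.2400 ← occupied
  → r_2 = 1.2400
beam 3: φ=45°, α=165°
  dir = (cos 165°, sin 165°) = (-0.9659, 0.2588); from cell (4,5)
  next x-line at t=0.6419, next y-line at t=0.6568; Δt_x=1.0353, Δt_y=3.8637
    x: enter (3,5) at t=0.6419
    y: enter (3,6) at t=0.6568 ← occupied
  → r_3 = 0.6568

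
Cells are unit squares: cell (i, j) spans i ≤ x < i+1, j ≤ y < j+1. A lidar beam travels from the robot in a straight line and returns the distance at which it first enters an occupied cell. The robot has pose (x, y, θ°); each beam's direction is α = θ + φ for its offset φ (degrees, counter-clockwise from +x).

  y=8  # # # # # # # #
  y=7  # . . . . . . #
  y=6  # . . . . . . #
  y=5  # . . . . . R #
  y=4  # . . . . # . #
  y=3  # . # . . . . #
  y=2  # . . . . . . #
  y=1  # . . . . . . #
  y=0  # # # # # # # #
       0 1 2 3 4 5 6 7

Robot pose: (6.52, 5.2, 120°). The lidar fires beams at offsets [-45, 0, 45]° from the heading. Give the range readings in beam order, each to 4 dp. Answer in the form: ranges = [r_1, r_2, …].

ranges = [1.8546, 3.2332, 5.7147]

beam 1: φ=-45°, α=75°
  cosα=0.2588 sinα=0.9659 | (6,5) | tMaxX 1.8546 tMaxY 0.8282 | tΔX 3.8637 tΔY 1.0353
    t=0.8282 [y] (6,6)
    t=1.8546 [x] (7,6) — stop
  → r_1 = 1.8546
beam 2: φ=0°, α=120°
  cosα=-0.5000 sinα=0.8660 | (6,5) | tMaxX 1.0400 tMaxY 0.9238 | tΔX 2.0000 tΔY 1.1547
    t=0.9238 [y] (6,6)
    t=1.0400 [x] (5,6)
    t=2.0785 [y] (5,7)
    t=3.0400 [x] (4,7)
    t=3.2332 [y] (4,8) — stop
  → r_2 = 3.2332
beam 3: φ=45°, α=165°
  cosα=-0.9659 sinα=0.2588 | (6,5) | tMaxX 0.5383 tMaxY 3.0910 | tΔX 1.0353 tΔY 3.8637
    t=0.5383 [x] (5,5)
    t=1.5736 [x] (4,5)
    t=2.6089 [x] (3,5)
    t=3.0910 [y] (3,6)
    t=3.6442 [x] (2,6)
    t=4.6794 [x] (1,6)
    t=5.7147 [x] (0,6) — stop
  → r_3 = 5.7147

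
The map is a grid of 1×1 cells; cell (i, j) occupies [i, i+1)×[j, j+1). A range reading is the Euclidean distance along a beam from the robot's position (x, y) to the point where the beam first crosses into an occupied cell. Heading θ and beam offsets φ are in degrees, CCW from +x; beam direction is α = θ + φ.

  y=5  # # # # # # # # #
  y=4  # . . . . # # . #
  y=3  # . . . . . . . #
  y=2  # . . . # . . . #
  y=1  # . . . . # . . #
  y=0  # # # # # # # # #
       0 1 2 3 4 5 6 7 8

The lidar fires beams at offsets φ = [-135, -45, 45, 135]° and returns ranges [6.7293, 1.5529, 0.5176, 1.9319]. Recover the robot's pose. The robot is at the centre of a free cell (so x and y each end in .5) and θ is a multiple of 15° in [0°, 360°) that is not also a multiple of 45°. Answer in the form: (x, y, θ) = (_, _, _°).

(x, y, θ) = (7.5, 2.5, 300°)

Enumerate (i+0.5, j+0.5, θ) over the 24 free cells and 16 admissible headings. For each, cast all 4 beams and compare to the given ranges.
  (3.5, 1.5, 15°): beam 1 = 0.5774 ≠ 6.7293 ✗
  (4.5, 4.5, 105°): beam 1 = 0.5774 ≠ 6.7293 ✗
  (2.5, 1.5, 15°): beam 1 = 0.5774 ≠ 6.7293 ✗
  (3.5, 1.5, 75°): beam 1 = 0.5774 ≠ 6.7293 ✗
  (2.5, 1.5, 300°): beam 1 = 1.5529 ≠ 6.7293 ✗
  …
  (7.5, 2.5, 300°): r_1=6.7293, r_2=1.5529, r_3=0.5176, r_4=1.9319 — all match ✓
Only this pose fits every beam.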